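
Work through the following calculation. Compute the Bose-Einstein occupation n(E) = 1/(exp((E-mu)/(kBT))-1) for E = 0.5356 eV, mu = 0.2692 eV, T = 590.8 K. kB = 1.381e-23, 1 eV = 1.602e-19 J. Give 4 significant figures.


Step 1: (E - mu) = 0.2664 eV
Step 2: x = (E-mu)*eV/(kB*T) = 0.2664*1.602e-19/(1.381e-23*590.8) = 5.231
Step 3: exp(x) = 186.9
Step 4: n = 1/(exp(x)-1) = 0.005378

0.005378


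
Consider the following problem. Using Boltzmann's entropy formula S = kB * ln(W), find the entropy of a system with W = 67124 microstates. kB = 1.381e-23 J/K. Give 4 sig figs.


Step 1: ln(W) = ln(67124) = 11.11
Step 2: S = kB * ln(W) = 1.381e-23 * 11.11
Step 3: S = 1.535e-22 J/K

1.535e-22


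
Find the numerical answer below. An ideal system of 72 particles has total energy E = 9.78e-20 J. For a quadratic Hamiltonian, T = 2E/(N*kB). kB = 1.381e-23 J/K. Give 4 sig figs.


Step 1: Numerator = 2*E = 2*9.78e-20 = 1.956e-19 J
Step 2: Denominator = N*kB = 72*1.381e-23 = 9.943e-22
Step 3: T = 1.956e-19 / 9.943e-22 = 196.7 K

196.7


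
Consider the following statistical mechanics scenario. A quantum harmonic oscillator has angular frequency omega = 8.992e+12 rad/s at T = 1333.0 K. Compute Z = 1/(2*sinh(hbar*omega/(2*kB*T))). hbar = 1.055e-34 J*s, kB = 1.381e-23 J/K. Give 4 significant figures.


Step 1: Compute x = hbar*omega/(kB*T) = 1.055e-34*8.992e+12/(1.381e-23*1333.0) = 0.05153
Step 2: x/2 = 0.02577
Step 3: sinh(x/2) = 0.02577
Step 4: Z = 1/(2*0.02577) = 19.4

19.4


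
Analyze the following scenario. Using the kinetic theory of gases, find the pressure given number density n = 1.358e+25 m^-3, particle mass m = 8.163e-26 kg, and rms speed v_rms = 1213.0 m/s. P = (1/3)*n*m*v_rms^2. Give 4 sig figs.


Step 1: v_rms^2 = 1213.0^2 = 1.471e+06
Step 2: n*m = 1.358e+25*8.163e-26 = 1.109
Step 3: P = (1/3)*1.109*1.471e+06 = 5.437e+05 Pa

5.437e+05


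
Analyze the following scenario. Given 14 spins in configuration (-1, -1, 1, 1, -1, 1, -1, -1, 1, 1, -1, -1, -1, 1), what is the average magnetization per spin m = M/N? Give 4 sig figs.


Step 1: Count up spins (+1): 6, down spins (-1): 8
Step 2: Total magnetization M = 6 - 8 = -2
Step 3: m = M/N = -2/14 = -0.1429

-0.1429


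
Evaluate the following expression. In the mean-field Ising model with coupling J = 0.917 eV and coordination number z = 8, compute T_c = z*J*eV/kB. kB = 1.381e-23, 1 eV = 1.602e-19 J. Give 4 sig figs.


Step 1: z*J = 8*0.917 = 7.336 eV
Step 2: Convert to Joules: 7.336*1.602e-19 = 1.175e-18 J
Step 3: T_c = 1.175e-18 / 1.381e-23 = 8.51e+04 K

8.51e+04


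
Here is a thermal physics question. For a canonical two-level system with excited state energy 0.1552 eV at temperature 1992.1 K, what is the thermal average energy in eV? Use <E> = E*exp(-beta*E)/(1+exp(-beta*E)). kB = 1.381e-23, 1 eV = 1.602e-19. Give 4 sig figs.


Step 1: beta*E = 0.1552*1.602e-19/(1.381e-23*1992.1) = 0.9038
Step 2: exp(-beta*E) = 0.405
Step 3: <E> = 0.1552*0.405/(1+0.405) = 0.04474 eV

0.04474


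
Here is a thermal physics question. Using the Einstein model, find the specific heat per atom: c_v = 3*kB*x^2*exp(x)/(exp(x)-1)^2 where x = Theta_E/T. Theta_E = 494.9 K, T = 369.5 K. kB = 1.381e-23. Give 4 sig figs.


Step 1: x = Theta_E/T = 494.9/369.5 = 1.339
Step 2: x^2 = 1.794
Step 3: exp(x) = 3.817
Step 4: c_v = 3*1.381e-23*1.794*3.817/(3.817-1)^2 = 3.575e-23

3.575e-23


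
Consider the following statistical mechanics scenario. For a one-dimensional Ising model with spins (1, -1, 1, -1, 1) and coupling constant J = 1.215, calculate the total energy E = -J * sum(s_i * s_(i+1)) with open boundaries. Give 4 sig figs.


Step 1: Nearest-neighbor products: -1, -1, -1, -1
Step 2: Sum of products = -4
Step 3: E = -1.215 * -4 = 4.86

4.86


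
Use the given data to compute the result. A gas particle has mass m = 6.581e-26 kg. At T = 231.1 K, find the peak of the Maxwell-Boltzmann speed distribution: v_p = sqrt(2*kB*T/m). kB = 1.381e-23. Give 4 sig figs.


Step 1: Numerator = 2*kB*T = 2*1.381e-23*231.1 = 6.383e-21
Step 2: Ratio = 6.383e-21 / 6.581e-26 = 9.699e+04
Step 3: v_p = sqrt(9.699e+04) = 311.4 m/s

311.4


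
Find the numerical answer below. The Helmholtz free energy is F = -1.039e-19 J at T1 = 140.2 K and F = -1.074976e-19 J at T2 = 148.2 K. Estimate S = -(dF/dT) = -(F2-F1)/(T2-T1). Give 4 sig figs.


Step 1: dF = F2 - F1 = -1.074976e-19 - (-1.039e-19) = -3.5976e-21 J
Step 2: dT = T2 - T1 = 148.2 - 140.2 = 8 K
Step 3: S = -dF/dT = -(-3.5976e-21)/8 = 4.497e-22 J/K

4.497e-22


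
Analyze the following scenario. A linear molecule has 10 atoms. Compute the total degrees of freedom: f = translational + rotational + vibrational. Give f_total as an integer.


Step 1: Translational DOF = 3
Step 2: Rotational DOF (linear) = 2
Step 3: Vibrational DOF = 3*10 - 5 = 25
Step 4: Total = 3 + 2 + 25 = 30

30


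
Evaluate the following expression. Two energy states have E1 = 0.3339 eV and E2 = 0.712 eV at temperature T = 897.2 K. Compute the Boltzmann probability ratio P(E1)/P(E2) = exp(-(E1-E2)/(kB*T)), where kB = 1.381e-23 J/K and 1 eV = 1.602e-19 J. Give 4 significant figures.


Step 1: Compute energy difference dE = E1 - E2 = 0.3339 - 0.712 = -0.3781 eV
Step 2: Convert to Joules: dE_J = -0.3781 * 1.602e-19 = -6.057e-20 J
Step 3: Compute exponent = -dE_J / (kB * T) = -(-6.057e-20) / (1.381e-23 * 897.2) = 4.889
Step 4: P(E1)/P(E2) = exp(4.889) = 132.8

132.8


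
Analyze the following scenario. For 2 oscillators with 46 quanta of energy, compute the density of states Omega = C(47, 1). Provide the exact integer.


Step 1: Use binomial coefficient C(47, 1)
Step 2: Numerator = 47! / 46!
Step 3: Denominator = 1!
Step 4: Omega = 47

47


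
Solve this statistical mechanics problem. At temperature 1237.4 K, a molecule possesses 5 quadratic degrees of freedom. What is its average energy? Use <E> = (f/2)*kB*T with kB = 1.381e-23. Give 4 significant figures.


Step 1: f/2 = 5/2 = 2.5
Step 2: kB*T = 1.381e-23 * 1237.4 = 1.709e-20
Step 3: <E> = 2.5 * 1.709e-20 = 4.272e-20 J

4.272e-20


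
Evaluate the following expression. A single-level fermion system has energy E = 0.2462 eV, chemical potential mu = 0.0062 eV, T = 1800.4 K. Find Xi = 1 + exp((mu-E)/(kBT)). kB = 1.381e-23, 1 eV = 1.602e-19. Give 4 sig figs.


Step 1: (mu - E) = 0.0062 - 0.2462 = -0.24 eV
Step 2: x = (mu-E)*eV/(kB*T) = -0.24*1.602e-19/(1.381e-23*1800.4) = -1.546
Step 3: exp(x) = 0.213
Step 4: Xi = 1 + 0.213 = 1.213

1.213


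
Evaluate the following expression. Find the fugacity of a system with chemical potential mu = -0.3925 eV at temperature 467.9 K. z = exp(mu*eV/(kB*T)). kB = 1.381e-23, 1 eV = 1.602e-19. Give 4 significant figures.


Step 1: Convert mu to Joules: -0.3925*1.602e-19 = -6.288e-20 J
Step 2: kB*T = 1.381e-23*467.9 = 6.462e-21 J
Step 3: mu/(kB*T) = -9.731
Step 4: z = exp(-9.731) = 5.942e-05

5.942e-05


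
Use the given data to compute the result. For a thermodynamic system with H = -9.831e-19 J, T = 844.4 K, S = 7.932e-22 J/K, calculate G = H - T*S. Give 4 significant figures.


Step 1: T*S = 844.4 * 7.932e-22 = 6.698e-19 J
Step 2: G = H - T*S = -9.831e-19 - 6.698e-19
Step 3: G = -1.653e-18 J

-1.653e-18


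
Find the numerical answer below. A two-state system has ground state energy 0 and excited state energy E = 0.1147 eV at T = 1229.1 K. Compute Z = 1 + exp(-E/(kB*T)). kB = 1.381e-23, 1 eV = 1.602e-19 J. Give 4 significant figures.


Step 1: Compute beta*E = E*eV/(kB*T) = 0.1147*1.602e-19/(1.381e-23*1229.1) = 1.083
Step 2: exp(-beta*E) = exp(-1.083) = 0.3387
Step 3: Z = 1 + 0.3387 = 1.339

1.339


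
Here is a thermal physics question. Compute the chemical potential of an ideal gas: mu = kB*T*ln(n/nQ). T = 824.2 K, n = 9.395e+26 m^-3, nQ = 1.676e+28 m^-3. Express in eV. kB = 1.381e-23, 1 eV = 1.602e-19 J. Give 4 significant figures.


Step 1: n/nQ = 9.395e+26/1.676e+28 = 0.05606
Step 2: ln(n/nQ) = -2.881
Step 3: mu = kB*T*ln(n/nQ) = 1.138e-20*-2.881 = -3.28e-20 J
Step 4: Convert to eV: -3.28e-20/1.602e-19 = -0.2047 eV

-0.2047


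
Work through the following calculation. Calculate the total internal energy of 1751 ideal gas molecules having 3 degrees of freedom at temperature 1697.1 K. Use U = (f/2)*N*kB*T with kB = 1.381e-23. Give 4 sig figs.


Step 1: f/2 = 3/2 = 1.5
Step 2: N*kB*T = 1751*1.381e-23*1697.1 = 4.104e-17
Step 3: U = 1.5 * 4.104e-17 = 6.156e-17 J

6.156e-17


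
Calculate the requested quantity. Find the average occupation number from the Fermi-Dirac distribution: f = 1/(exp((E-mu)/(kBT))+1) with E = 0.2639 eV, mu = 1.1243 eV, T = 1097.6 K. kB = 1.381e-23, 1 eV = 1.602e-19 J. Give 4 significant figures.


Step 1: (E - mu) = 0.2639 - 1.1243 = -0.8604 eV
Step 2: Convert: (E-mu)*eV = -1.378e-19 J
Step 3: x = (E-mu)*eV/(kB*T) = -9.093
Step 4: f = 1/(exp(-9.093)+1) = 0.9999

0.9999


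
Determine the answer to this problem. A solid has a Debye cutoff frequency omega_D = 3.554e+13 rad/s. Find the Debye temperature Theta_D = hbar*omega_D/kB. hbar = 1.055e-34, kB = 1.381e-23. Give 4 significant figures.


Step 1: hbar*omega_D = 1.055e-34 * 3.554e+13 = 3.749e-21 J
Step 2: Theta_D = 3.749e-21 / 1.381e-23
Step 3: Theta_D = 271.5 K

271.5


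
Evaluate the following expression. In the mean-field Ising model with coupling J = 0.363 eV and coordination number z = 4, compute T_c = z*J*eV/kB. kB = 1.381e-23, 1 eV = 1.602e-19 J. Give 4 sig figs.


Step 1: z*J = 4*0.363 = 1.452 eV
Step 2: Convert to Joules: 1.452*1.602e-19 = 2.326e-19 J
Step 3: T_c = 2.326e-19 / 1.381e-23 = 1.684e+04 K

1.684e+04


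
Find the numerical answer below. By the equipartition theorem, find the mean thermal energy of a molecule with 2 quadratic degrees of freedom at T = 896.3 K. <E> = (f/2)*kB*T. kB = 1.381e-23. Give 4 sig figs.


Step 1: f/2 = 2/2 = 1
Step 2: kB*T = 1.381e-23 * 896.3 = 1.238e-20
Step 3: <E> = 1 * 1.238e-20 = 1.238e-20 J

1.238e-20


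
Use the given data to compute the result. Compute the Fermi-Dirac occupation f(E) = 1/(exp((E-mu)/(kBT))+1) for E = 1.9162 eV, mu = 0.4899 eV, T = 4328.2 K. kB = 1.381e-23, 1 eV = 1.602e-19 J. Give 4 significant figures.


Step 1: (E - mu) = 1.9162 - 0.4899 = 1.426 eV
Step 2: Convert: (E-mu)*eV = 2.285e-19 J
Step 3: x = (E-mu)*eV/(kB*T) = 3.823
Step 4: f = 1/(exp(3.823)+1) = 0.0214

0.0214


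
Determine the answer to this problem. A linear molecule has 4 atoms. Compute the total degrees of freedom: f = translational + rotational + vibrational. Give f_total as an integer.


Step 1: Translational DOF = 3
Step 2: Rotational DOF (linear) = 2
Step 3: Vibrational DOF = 3*4 - 5 = 7
Step 4: Total = 3 + 2 + 7 = 12

12


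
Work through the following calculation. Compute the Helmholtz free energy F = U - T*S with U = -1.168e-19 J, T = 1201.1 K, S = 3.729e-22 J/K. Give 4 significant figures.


Step 1: T*S = 1201.1 * 3.729e-22 = 4.479e-19 J
Step 2: F = U - T*S = -1.168e-19 - 4.479e-19
Step 3: F = -5.647e-19 J

-5.647e-19


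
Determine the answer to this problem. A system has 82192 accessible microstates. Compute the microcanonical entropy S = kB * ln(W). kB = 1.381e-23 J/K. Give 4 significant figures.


Step 1: ln(W) = ln(82192) = 11.32
Step 2: S = kB * ln(W) = 1.381e-23 * 11.32
Step 3: S = 1.563e-22 J/K

1.563e-22


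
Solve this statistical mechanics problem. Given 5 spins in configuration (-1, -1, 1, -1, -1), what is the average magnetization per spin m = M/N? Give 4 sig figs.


Step 1: Count up spins (+1): 1, down spins (-1): 4
Step 2: Total magnetization M = 1 - 4 = -3
Step 3: m = M/N = -3/5 = -0.6

-0.6


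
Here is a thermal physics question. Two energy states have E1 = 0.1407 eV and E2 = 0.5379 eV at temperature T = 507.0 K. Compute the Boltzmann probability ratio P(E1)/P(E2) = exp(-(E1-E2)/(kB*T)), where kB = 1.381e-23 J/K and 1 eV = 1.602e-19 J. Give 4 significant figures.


Step 1: Compute energy difference dE = E1 - E2 = 0.1407 - 0.5379 = -0.3972 eV
Step 2: Convert to Joules: dE_J = -0.3972 * 1.602e-19 = -6.363e-20 J
Step 3: Compute exponent = -dE_J / (kB * T) = -(-6.363e-20) / (1.381e-23 * 507.0) = 9.088
Step 4: P(E1)/P(E2) = exp(9.088) = 8849

8849


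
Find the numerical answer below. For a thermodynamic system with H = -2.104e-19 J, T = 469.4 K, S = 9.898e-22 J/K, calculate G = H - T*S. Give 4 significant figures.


Step 1: T*S = 469.4 * 9.898e-22 = 4.646e-19 J
Step 2: G = H - T*S = -2.104e-19 - 4.646e-19
Step 3: G = -6.75e-19 J

-6.75e-19


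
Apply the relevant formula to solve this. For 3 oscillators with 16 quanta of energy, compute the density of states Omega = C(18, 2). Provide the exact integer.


Step 1: Use binomial coefficient C(18, 2)
Step 2: Numerator = 18! / 16!
Step 3: Denominator = 2!
Step 4: Omega = 153

153


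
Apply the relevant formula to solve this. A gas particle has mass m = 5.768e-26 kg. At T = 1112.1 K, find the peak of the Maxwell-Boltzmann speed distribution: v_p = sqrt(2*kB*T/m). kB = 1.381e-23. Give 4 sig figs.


Step 1: Numerator = 2*kB*T = 2*1.381e-23*1112.1 = 3.072e-20
Step 2: Ratio = 3.072e-20 / 5.768e-26 = 5.325e+05
Step 3: v_p = sqrt(5.325e+05) = 729.7 m/s

729.7


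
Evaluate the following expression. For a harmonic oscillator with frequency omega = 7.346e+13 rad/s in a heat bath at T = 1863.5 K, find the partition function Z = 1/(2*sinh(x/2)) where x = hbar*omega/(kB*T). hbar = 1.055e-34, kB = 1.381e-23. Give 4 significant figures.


Step 1: Compute x = hbar*omega/(kB*T) = 1.055e-34*7.346e+13/(1.381e-23*1863.5) = 0.3011
Step 2: x/2 = 0.1506
Step 3: sinh(x/2) = 0.1511
Step 4: Z = 1/(2*0.1511) = 3.308

3.308


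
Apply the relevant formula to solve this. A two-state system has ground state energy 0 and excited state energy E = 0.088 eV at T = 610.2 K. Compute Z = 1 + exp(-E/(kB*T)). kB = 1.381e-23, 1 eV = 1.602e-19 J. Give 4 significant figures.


Step 1: Compute beta*E = E*eV/(kB*T) = 0.088*1.602e-19/(1.381e-23*610.2) = 1.673
Step 2: exp(-beta*E) = exp(-1.673) = 0.1877
Step 3: Z = 1 + 0.1877 = 1.188

1.188


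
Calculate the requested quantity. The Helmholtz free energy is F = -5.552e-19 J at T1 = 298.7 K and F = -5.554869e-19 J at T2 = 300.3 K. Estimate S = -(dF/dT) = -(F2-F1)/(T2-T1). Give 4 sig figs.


Step 1: dF = F2 - F1 = -5.554869e-19 - (-5.552e-19) = -2.869e-22 J
Step 2: dT = T2 - T1 = 300.3 - 298.7 = 1.6 K
Step 3: S = -dF/dT = -(-2.869e-22)/1.6 = 1.793e-22 J/K

1.793e-22


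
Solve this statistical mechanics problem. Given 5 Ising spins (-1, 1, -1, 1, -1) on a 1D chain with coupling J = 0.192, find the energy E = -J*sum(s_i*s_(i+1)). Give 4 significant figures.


Step 1: Nearest-neighbor products: -1, -1, -1, -1
Step 2: Sum of products = -4
Step 3: E = -0.192 * -4 = 0.768

0.768


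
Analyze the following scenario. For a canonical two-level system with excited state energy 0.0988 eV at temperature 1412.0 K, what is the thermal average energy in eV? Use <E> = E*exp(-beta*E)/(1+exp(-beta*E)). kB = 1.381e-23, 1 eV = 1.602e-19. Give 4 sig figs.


Step 1: beta*E = 0.0988*1.602e-19/(1.381e-23*1412.0) = 0.8117
Step 2: exp(-beta*E) = 0.4441
Step 3: <E> = 0.0988*0.4441/(1+0.4441) = 0.03038 eV

0.03038


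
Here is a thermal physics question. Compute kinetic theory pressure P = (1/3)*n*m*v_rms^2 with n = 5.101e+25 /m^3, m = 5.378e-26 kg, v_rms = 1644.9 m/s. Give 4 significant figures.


Step 1: v_rms^2 = 1644.9^2 = 2.706e+06
Step 2: n*m = 5.101e+25*5.378e-26 = 2.743
Step 3: P = (1/3)*2.743*2.706e+06 = 2.474e+06 Pa

2.474e+06


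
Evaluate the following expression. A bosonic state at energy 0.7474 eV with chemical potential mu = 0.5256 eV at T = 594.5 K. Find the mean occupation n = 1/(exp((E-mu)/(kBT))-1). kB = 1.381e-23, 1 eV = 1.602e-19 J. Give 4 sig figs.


Step 1: (E - mu) = 0.2218 eV
Step 2: x = (E-mu)*eV/(kB*T) = 0.2218*1.602e-19/(1.381e-23*594.5) = 4.328
Step 3: exp(x) = 75.79
Step 4: n = 1/(exp(x)-1) = 0.01337

0.01337


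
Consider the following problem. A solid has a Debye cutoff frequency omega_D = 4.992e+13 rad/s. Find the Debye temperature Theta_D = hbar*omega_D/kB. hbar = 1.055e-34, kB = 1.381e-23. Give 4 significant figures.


Step 1: hbar*omega_D = 1.055e-34 * 4.992e+13 = 5.267e-21 J
Step 2: Theta_D = 5.267e-21 / 1.381e-23
Step 3: Theta_D = 381.4 K

381.4


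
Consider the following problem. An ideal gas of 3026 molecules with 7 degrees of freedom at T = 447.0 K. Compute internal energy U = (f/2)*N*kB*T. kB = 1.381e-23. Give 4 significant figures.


Step 1: f/2 = 7/2 = 3.5
Step 2: N*kB*T = 3026*1.381e-23*447.0 = 1.868e-17
Step 3: U = 3.5 * 1.868e-17 = 6.538e-17 J

6.538e-17


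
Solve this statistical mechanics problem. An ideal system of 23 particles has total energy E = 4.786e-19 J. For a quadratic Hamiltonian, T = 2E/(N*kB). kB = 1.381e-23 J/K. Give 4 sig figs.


Step 1: Numerator = 2*E = 2*4.786e-19 = 9.572e-19 J
Step 2: Denominator = N*kB = 23*1.381e-23 = 3.176e-22
Step 3: T = 9.572e-19 / 3.176e-22 = 3014 K

3014


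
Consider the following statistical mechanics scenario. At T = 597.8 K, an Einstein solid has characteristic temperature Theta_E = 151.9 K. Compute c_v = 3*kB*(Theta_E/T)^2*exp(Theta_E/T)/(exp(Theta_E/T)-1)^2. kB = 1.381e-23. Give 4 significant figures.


Step 1: x = Theta_E/T = 151.9/597.8 = 0.2541
Step 2: x^2 = 0.06457
Step 3: exp(x) = 1.289
Step 4: c_v = 3*1.381e-23*0.06457*1.289/(1.289-1)^2 = 4.121e-23

4.121e-23


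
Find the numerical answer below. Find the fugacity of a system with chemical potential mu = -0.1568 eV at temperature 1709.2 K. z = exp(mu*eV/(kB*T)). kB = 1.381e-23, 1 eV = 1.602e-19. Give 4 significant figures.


Step 1: Convert mu to Joules: -0.1568*1.602e-19 = -2.512e-20 J
Step 2: kB*T = 1.381e-23*1709.2 = 2.36e-20 J
Step 3: mu/(kB*T) = -1.064
Step 4: z = exp(-1.064) = 0.345

0.345


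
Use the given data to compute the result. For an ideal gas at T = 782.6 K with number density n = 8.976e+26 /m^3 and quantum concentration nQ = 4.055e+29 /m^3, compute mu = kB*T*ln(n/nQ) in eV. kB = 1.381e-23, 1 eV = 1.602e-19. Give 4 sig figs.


Step 1: n/nQ = 8.976e+26/4.055e+29 = 0.002214
Step 2: ln(n/nQ) = -6.113
Step 3: mu = kB*T*ln(n/nQ) = 1.081e-20*-6.113 = -6.607e-20 J
Step 4: Convert to eV: -6.607e-20/1.602e-19 = -0.4124 eV

-0.4124


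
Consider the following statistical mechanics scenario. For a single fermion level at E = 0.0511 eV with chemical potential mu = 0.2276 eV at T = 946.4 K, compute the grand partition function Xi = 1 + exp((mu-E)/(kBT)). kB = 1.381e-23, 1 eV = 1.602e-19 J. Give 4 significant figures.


Step 1: (mu - E) = 0.2276 - 0.0511 = 0.1765 eV
Step 2: x = (mu-E)*eV/(kB*T) = 0.1765*1.602e-19/(1.381e-23*946.4) = 2.163
Step 3: exp(x) = 8.701
Step 4: Xi = 1 + 8.701 = 9.701

9.701


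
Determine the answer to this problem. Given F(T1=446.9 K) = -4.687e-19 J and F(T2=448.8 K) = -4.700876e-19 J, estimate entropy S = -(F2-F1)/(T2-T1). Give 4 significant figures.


Step 1: dF = F2 - F1 = -4.700876e-19 - (-4.687e-19) = -1.3876e-21 J
Step 2: dT = T2 - T1 = 448.8 - 446.9 = 1.9 K
Step 3: S = -dF/dT = -(-1.3876e-21)/1.9 = 7.303e-22 J/K

7.303e-22


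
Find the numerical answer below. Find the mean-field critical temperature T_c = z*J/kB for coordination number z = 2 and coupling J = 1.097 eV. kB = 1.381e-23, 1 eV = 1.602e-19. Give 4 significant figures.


Step 1: z*J = 2*1.097 = 2.194 eV
Step 2: Convert to Joules: 2.194*1.602e-19 = 3.515e-19 J
Step 3: T_c = 3.515e-19 / 1.381e-23 = 2.545e+04 K

2.545e+04


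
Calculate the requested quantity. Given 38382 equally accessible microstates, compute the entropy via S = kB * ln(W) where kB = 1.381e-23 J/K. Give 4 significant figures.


Step 1: ln(W) = ln(38382) = 10.56
Step 2: S = kB * ln(W) = 1.381e-23 * 10.56
Step 3: S = 1.458e-22 J/K

1.458e-22


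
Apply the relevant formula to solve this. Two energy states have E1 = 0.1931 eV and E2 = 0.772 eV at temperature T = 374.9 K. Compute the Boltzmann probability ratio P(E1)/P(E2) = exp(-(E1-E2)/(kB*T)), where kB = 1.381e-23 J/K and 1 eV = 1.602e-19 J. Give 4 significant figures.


Step 1: Compute energy difference dE = E1 - E2 = 0.1931 - 0.772 = -0.5789 eV
Step 2: Convert to Joules: dE_J = -0.5789 * 1.602e-19 = -9.274e-20 J
Step 3: Compute exponent = -dE_J / (kB * T) = -(-9.274e-20) / (1.381e-23 * 374.9) = 17.91
Step 4: P(E1)/P(E2) = exp(17.91) = 6.016e+07

6.016e+07


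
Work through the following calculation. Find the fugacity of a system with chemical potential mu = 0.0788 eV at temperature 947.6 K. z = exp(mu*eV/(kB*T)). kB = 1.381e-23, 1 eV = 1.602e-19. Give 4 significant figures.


Step 1: Convert mu to Joules: 0.0788*1.602e-19 = 1.262e-20 J
Step 2: kB*T = 1.381e-23*947.6 = 1.309e-20 J
Step 3: mu/(kB*T) = 0.9647
Step 4: z = exp(0.9647) = 2.624

2.624


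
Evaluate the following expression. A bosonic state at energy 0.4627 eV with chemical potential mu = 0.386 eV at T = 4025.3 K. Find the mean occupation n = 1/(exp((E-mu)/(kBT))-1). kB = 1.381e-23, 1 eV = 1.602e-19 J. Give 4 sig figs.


Step 1: (E - mu) = 0.0767 eV
Step 2: x = (E-mu)*eV/(kB*T) = 0.0767*1.602e-19/(1.381e-23*4025.3) = 0.221
Step 3: exp(x) = 1.247
Step 4: n = 1/(exp(x)-1) = 4.043

4.043


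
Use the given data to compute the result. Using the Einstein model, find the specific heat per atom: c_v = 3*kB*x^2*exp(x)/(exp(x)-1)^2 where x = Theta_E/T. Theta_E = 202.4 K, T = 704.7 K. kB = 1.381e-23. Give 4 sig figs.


Step 1: x = Theta_E/T = 202.4/704.7 = 0.2872
Step 2: x^2 = 0.08249
Step 3: exp(x) = 1.333
Step 4: c_v = 3*1.381e-23*0.08249*1.333/(1.333-1)^2 = 4.115e-23

4.115e-23


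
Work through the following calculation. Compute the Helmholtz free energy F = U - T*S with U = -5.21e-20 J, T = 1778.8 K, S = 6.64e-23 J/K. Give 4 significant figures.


Step 1: T*S = 1778.8 * 6.64e-23 = 1.181e-19 J
Step 2: F = U - T*S = -5.21e-20 - 1.181e-19
Step 3: F = -1.702e-19 J

-1.702e-19


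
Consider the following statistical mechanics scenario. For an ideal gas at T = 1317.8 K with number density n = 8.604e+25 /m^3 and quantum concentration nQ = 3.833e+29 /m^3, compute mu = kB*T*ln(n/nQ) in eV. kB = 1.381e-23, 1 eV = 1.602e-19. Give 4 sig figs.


Step 1: n/nQ = 8.604e+25/3.833e+29 = 0.0002245
Step 2: ln(n/nQ) = -8.402
Step 3: mu = kB*T*ln(n/nQ) = 1.82e-20*-8.402 = -1.529e-19 J
Step 4: Convert to eV: -1.529e-19/1.602e-19 = -0.9544 eV

-0.9544


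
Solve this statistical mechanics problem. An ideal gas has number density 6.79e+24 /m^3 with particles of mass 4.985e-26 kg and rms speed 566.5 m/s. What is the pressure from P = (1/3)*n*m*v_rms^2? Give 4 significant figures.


Step 1: v_rms^2 = 566.5^2 = 3.209e+05
Step 2: n*m = 6.79e+24*4.985e-26 = 0.3385
Step 3: P = (1/3)*0.3385*3.209e+05 = 3.621e+04 Pa

3.621e+04


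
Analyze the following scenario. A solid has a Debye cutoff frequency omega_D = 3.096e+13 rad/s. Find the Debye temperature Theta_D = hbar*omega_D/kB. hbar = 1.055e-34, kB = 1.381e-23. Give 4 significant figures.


Step 1: hbar*omega_D = 1.055e-34 * 3.096e+13 = 3.266e-21 J
Step 2: Theta_D = 3.266e-21 / 1.381e-23
Step 3: Theta_D = 236.5 K

236.5


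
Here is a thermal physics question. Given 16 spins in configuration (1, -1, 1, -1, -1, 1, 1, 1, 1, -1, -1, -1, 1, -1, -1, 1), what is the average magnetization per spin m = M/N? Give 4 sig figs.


Step 1: Count up spins (+1): 8, down spins (-1): 8
Step 2: Total magnetization M = 8 - 8 = 0
Step 3: m = M/N = 0/16 = 0

0


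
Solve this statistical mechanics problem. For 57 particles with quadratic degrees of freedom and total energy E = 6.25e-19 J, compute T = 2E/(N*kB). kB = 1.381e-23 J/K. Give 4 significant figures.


Step 1: Numerator = 2*E = 2*6.25e-19 = 1.25e-18 J
Step 2: Denominator = N*kB = 57*1.381e-23 = 7.872e-22
Step 3: T = 1.25e-18 / 7.872e-22 = 1588 K

1588


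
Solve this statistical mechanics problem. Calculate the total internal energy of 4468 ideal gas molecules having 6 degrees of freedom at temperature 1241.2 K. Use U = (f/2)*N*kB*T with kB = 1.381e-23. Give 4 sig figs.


Step 1: f/2 = 6/2 = 3.0
Step 2: N*kB*T = 4468*1.381e-23*1241.2 = 7.659e-17
Step 3: U = 3.0 * 7.659e-17 = 2.298e-16 J

2.298e-16


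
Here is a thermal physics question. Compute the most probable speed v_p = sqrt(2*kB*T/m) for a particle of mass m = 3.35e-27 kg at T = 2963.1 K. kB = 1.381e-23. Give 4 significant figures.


Step 1: Numerator = 2*kB*T = 2*1.381e-23*2963.1 = 8.184e-20
Step 2: Ratio = 8.184e-20 / 3.35e-27 = 2.443e+07
Step 3: v_p = sqrt(2.443e+07) = 4943 m/s

4943


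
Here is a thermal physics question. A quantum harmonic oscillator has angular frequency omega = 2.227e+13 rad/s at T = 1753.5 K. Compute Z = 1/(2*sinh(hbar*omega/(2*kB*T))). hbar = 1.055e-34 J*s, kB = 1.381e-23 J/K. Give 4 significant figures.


Step 1: Compute x = hbar*omega/(kB*T) = 1.055e-34*2.227e+13/(1.381e-23*1753.5) = 0.09702
Step 2: x/2 = 0.04851
Step 3: sinh(x/2) = 0.04853
Step 4: Z = 1/(2*0.04853) = 10.3

10.3


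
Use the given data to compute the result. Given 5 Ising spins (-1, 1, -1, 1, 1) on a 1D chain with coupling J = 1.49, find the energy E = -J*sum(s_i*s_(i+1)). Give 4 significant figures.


Step 1: Nearest-neighbor products: -1, -1, -1, 1
Step 2: Sum of products = -2
Step 3: E = -1.49 * -2 = 2.98

2.98


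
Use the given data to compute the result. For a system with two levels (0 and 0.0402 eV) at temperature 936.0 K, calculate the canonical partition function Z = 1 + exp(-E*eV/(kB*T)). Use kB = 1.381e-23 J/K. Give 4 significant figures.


Step 1: Compute beta*E = E*eV/(kB*T) = 0.0402*1.602e-19/(1.381e-23*936.0) = 0.4982
Step 2: exp(-beta*E) = exp(-0.4982) = 0.6076
Step 3: Z = 1 + 0.6076 = 1.608

1.608


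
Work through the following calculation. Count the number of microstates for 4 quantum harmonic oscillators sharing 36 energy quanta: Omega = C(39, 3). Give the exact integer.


Step 1: Use binomial coefficient C(39, 3)
Step 2: Numerator = 39! / 36!
Step 3: Denominator = 3!
Step 4: Omega = 9139

9139


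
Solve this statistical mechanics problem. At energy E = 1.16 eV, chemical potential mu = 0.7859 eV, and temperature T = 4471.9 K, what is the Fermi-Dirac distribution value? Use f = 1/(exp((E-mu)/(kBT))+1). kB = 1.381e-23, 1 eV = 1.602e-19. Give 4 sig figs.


Step 1: (E - mu) = 1.16 - 0.7859 = 0.3741 eV
Step 2: Convert: (E-mu)*eV = 5.993e-20 J
Step 3: x = (E-mu)*eV/(kB*T) = 0.9704
Step 4: f = 1/(exp(0.9704)+1) = 0.2748

0.2748


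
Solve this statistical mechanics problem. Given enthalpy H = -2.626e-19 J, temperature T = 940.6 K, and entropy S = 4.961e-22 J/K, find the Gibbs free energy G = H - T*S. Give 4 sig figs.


Step 1: T*S = 940.6 * 4.961e-22 = 4.666e-19 J
Step 2: G = H - T*S = -2.626e-19 - 4.666e-19
Step 3: G = -7.292e-19 J

-7.292e-19


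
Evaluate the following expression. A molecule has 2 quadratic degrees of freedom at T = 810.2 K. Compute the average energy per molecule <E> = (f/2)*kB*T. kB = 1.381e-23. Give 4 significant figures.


Step 1: f/2 = 2/2 = 1
Step 2: kB*T = 1.381e-23 * 810.2 = 1.119e-20
Step 3: <E> = 1 * 1.119e-20 = 1.119e-20 J

1.119e-20


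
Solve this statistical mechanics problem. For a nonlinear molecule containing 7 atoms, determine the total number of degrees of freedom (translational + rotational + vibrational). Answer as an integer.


Step 1: Translational DOF = 3
Step 2: Rotational DOF (nonlinear) = 3
Step 3: Vibrational DOF = 3*7 - 6 = 15
Step 4: Total = 3 + 3 + 15 = 21

21


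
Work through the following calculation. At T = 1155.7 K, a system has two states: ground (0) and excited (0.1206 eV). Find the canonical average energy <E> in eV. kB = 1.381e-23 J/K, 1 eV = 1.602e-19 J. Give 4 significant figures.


Step 1: beta*E = 0.1206*1.602e-19/(1.381e-23*1155.7) = 1.211
Step 2: exp(-beta*E) = 0.298
Step 3: <E> = 0.1206*0.298/(1+0.298) = 0.02769 eV

0.02769


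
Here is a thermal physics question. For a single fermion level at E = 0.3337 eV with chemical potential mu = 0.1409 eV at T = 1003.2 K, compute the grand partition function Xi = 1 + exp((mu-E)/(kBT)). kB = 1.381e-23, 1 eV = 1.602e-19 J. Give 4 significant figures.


Step 1: (mu - E) = 0.1409 - 0.3337 = -0.1928 eV
Step 2: x = (mu-E)*eV/(kB*T) = -0.1928*1.602e-19/(1.381e-23*1003.2) = -2.229
Step 3: exp(x) = 0.1076
Step 4: Xi = 1 + 0.1076 = 1.108

1.108


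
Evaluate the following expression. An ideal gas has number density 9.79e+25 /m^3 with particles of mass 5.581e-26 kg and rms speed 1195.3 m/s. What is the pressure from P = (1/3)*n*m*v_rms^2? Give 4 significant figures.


Step 1: v_rms^2 = 1195.3^2 = 1.429e+06
Step 2: n*m = 9.79e+25*5.581e-26 = 5.464
Step 3: P = (1/3)*5.464*1.429e+06 = 2.602e+06 Pa

2.602e+06


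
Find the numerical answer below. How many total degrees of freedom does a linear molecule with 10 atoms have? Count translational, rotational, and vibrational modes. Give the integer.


Step 1: Translational DOF = 3
Step 2: Rotational DOF (linear) = 2
Step 3: Vibrational DOF = 3*10 - 5 = 25
Step 4: Total = 3 + 2 + 25 = 30

30


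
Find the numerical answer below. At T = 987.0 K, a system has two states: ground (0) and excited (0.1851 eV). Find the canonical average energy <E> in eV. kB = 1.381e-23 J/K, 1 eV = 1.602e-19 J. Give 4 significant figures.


Step 1: beta*E = 0.1851*1.602e-19/(1.381e-23*987.0) = 2.175
Step 2: exp(-beta*E) = 0.1136
Step 3: <E> = 0.1851*0.1136/(1+0.1136) = 0.01888 eV

0.01888


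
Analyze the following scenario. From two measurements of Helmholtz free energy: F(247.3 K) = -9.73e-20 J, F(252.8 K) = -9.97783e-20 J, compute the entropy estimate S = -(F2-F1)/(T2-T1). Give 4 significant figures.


Step 1: dF = F2 - F1 = -9.97783e-20 - (-9.73e-20) = -2.4783e-21 J
Step 2: dT = T2 - T1 = 252.8 - 247.3 = 5.5 K
Step 3: S = -dF/dT = -(-2.4783e-21)/5.5 = 4.506e-22 J/K

4.506e-22


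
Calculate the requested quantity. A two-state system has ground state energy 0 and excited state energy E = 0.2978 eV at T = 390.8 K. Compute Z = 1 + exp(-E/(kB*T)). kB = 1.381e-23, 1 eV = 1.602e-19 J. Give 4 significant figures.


Step 1: Compute beta*E = E*eV/(kB*T) = 0.2978*1.602e-19/(1.381e-23*390.8) = 8.84
Step 2: exp(-beta*E) = exp(-8.84) = 0.0001449
Step 3: Z = 1 + 0.0001449 = 1

1


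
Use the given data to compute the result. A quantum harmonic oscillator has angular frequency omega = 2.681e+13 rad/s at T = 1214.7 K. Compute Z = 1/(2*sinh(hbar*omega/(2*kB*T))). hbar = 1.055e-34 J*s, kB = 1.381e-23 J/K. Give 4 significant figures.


Step 1: Compute x = hbar*omega/(kB*T) = 1.055e-34*2.681e+13/(1.381e-23*1214.7) = 0.1686
Step 2: x/2 = 0.08431
Step 3: sinh(x/2) = 0.08441
Step 4: Z = 1/(2*0.08441) = 5.924

5.924


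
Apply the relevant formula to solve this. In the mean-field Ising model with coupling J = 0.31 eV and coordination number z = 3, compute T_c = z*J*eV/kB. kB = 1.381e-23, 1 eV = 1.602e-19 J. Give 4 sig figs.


Step 1: z*J = 3*0.31 = 0.93 eV
Step 2: Convert to Joules: 0.93*1.602e-19 = 1.49e-19 J
Step 3: T_c = 1.49e-19 / 1.381e-23 = 1.079e+04 K

1.079e+04


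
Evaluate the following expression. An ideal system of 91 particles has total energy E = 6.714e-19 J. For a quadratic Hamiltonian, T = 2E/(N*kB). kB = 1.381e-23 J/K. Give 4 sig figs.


Step 1: Numerator = 2*E = 2*6.714e-19 = 1.343e-18 J
Step 2: Denominator = N*kB = 91*1.381e-23 = 1.257e-21
Step 3: T = 1.343e-18 / 1.257e-21 = 1069 K

1069


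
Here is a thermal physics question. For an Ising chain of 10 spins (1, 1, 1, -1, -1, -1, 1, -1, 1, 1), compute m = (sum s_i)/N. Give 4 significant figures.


Step 1: Count up spins (+1): 6, down spins (-1): 4
Step 2: Total magnetization M = 6 - 4 = 2
Step 3: m = M/N = 2/10 = 0.2

0.2


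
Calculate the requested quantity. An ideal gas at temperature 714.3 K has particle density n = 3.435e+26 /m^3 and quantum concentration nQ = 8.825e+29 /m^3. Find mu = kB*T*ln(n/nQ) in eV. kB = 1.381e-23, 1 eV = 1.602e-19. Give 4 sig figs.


Step 1: n/nQ = 3.435e+26/8.825e+29 = 0.0003892
Step 2: ln(n/nQ) = -7.851
Step 3: mu = kB*T*ln(n/nQ) = 9.864e-21*-7.851 = -7.745e-20 J
Step 4: Convert to eV: -7.745e-20/1.602e-19 = -0.4835 eV

-0.4835


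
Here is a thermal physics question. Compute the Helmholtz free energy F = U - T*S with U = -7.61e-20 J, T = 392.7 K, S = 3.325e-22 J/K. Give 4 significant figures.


Step 1: T*S = 392.7 * 3.325e-22 = 1.306e-19 J
Step 2: F = U - T*S = -7.61e-20 - 1.306e-19
Step 3: F = -2.067e-19 J

-2.067e-19


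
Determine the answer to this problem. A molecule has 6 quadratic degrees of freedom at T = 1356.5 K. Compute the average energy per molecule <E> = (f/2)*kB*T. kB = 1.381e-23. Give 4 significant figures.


Step 1: f/2 = 6/2 = 3
Step 2: kB*T = 1.381e-23 * 1356.5 = 1.873e-20
Step 3: <E> = 3 * 1.873e-20 = 5.62e-20 J

5.62e-20


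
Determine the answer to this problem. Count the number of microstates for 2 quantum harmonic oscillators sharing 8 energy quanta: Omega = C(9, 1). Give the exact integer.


Step 1: Use binomial coefficient C(9, 1)
Step 2: Numerator = 9! / 8!
Step 3: Denominator = 1!
Step 4: Omega = 9

9


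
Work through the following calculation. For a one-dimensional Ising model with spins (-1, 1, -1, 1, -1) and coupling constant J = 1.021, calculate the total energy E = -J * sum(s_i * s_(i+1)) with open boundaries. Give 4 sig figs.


Step 1: Nearest-neighbor products: -1, -1, -1, -1
Step 2: Sum of products = -4
Step 3: E = -1.021 * -4 = 4.084

4.084


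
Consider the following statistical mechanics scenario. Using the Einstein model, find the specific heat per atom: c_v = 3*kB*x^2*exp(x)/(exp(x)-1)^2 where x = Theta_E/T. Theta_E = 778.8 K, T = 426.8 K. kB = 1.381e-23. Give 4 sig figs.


Step 1: x = Theta_E/T = 778.8/426.8 = 1.825
Step 2: x^2 = 3.33
Step 3: exp(x) = 6.201
Step 4: c_v = 3*1.381e-23*3.33*6.201/(6.201-1)^2 = 3.162e-23

3.162e-23


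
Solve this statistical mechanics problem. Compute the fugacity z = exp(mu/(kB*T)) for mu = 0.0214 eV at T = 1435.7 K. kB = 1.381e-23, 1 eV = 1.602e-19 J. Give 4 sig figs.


Step 1: Convert mu to Joules: 0.0214*1.602e-19 = 3.428e-21 J
Step 2: kB*T = 1.381e-23*1435.7 = 1.983e-20 J
Step 3: mu/(kB*T) = 0.1729
Step 4: z = exp(0.1729) = 1.189

1.189


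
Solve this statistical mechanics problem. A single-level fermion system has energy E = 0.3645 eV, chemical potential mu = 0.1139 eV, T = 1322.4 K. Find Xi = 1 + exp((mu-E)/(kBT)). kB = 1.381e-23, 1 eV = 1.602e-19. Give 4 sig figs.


Step 1: (mu - E) = 0.1139 - 0.3645 = -0.2506 eV
Step 2: x = (mu-E)*eV/(kB*T) = -0.2506*1.602e-19/(1.381e-23*1322.4) = -2.198
Step 3: exp(x) = 0.111
Step 4: Xi = 1 + 0.111 = 1.111

1.111


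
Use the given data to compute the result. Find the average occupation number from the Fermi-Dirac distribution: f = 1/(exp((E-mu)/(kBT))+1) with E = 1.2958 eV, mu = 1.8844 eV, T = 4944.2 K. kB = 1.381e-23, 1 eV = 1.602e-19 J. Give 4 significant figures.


Step 1: (E - mu) = 1.2958 - 1.8844 = -0.5886 eV
Step 2: Convert: (E-mu)*eV = -9.429e-20 J
Step 3: x = (E-mu)*eV/(kB*T) = -1.381
Step 4: f = 1/(exp(-1.381)+1) = 0.7992

0.7992


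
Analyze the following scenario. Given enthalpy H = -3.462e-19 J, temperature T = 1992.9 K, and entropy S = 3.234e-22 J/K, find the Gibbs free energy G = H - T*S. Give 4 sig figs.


Step 1: T*S = 1992.9 * 3.234e-22 = 6.445e-19 J
Step 2: G = H - T*S = -3.462e-19 - 6.445e-19
Step 3: G = -9.907e-19 J

-9.907e-19


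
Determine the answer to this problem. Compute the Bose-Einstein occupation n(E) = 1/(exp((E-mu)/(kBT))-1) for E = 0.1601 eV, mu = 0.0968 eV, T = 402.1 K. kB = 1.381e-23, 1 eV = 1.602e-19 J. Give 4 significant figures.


Step 1: (E - mu) = 0.0633 eV
Step 2: x = (E-mu)*eV/(kB*T) = 0.0633*1.602e-19/(1.381e-23*402.1) = 1.826
Step 3: exp(x) = 6.21
Step 4: n = 1/(exp(x)-1) = 0.1919

0.1919


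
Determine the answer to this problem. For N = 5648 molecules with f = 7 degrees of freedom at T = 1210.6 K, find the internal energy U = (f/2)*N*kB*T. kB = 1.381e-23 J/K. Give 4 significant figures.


Step 1: f/2 = 7/2 = 3.5
Step 2: N*kB*T = 5648*1.381e-23*1210.6 = 9.443e-17
Step 3: U = 3.5 * 9.443e-17 = 3.305e-16 J

3.305e-16


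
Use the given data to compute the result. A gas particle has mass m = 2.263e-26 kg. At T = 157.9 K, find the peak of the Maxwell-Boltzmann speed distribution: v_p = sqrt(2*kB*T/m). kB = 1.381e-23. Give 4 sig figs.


Step 1: Numerator = 2*kB*T = 2*1.381e-23*157.9 = 4.361e-21
Step 2: Ratio = 4.361e-21 / 2.263e-26 = 1.927e+05
Step 3: v_p = sqrt(1.927e+05) = 439 m/s

439


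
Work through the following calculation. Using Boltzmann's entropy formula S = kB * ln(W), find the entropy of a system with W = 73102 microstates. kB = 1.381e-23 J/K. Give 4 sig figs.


Step 1: ln(W) = ln(73102) = 11.2
Step 2: S = kB * ln(W) = 1.381e-23 * 11.2
Step 3: S = 1.547e-22 J/K

1.547e-22


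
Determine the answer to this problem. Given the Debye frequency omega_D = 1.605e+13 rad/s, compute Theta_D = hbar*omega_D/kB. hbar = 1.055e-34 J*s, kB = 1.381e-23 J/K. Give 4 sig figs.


Step 1: hbar*omega_D = 1.055e-34 * 1.605e+13 = 1.693e-21 J
Step 2: Theta_D = 1.693e-21 / 1.381e-23
Step 3: Theta_D = 122.6 K

122.6


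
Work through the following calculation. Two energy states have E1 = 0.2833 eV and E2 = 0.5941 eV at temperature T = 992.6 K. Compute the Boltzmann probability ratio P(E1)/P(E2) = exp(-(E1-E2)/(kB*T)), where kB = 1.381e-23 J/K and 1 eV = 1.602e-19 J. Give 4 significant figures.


Step 1: Compute energy difference dE = E1 - E2 = 0.2833 - 0.5941 = -0.3108 eV
Step 2: Convert to Joules: dE_J = -0.3108 * 1.602e-19 = -4.979e-20 J
Step 3: Compute exponent = -dE_J / (kB * T) = -(-4.979e-20) / (1.381e-23 * 992.6) = 3.632
Step 4: P(E1)/P(E2) = exp(3.632) = 37.8

37.8


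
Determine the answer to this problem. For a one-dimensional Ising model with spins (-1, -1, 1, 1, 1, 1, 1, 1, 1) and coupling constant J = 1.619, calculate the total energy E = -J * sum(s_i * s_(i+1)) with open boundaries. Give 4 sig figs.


Step 1: Nearest-neighbor products: 1, -1, 1, 1, 1, 1, 1, 1
Step 2: Sum of products = 6
Step 3: E = -1.619 * 6 = -9.714

-9.714


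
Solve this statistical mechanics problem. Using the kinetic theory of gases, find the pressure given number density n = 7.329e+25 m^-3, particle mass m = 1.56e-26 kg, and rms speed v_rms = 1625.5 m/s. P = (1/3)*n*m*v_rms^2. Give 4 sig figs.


Step 1: v_rms^2 = 1625.5^2 = 2.642e+06
Step 2: n*m = 7.329e+25*1.56e-26 = 1.143
Step 3: P = (1/3)*1.143*2.642e+06 = 1.007e+06 Pa

1.007e+06


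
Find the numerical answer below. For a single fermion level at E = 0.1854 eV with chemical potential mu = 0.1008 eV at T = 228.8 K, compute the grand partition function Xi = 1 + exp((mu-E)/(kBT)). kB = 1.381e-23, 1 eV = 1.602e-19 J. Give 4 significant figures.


Step 1: (mu - E) = 0.1008 - 0.1854 = -0.0846 eV
Step 2: x = (mu-E)*eV/(kB*T) = -0.0846*1.602e-19/(1.381e-23*228.8) = -4.289
Step 3: exp(x) = 0.01371
Step 4: Xi = 1 + 0.01371 = 1.014

1.014


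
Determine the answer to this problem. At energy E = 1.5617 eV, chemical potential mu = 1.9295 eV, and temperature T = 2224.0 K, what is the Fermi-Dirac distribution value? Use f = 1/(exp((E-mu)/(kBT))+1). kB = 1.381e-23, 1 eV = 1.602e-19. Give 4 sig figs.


Step 1: (E - mu) = 1.5617 - 1.9295 = -0.3678 eV
Step 2: Convert: (E-mu)*eV = -5.892e-20 J
Step 3: x = (E-mu)*eV/(kB*T) = -1.918
Step 4: f = 1/(exp(-1.918)+1) = 0.872

0.872


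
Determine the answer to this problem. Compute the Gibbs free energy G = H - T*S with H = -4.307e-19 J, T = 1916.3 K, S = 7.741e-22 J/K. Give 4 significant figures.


Step 1: T*S = 1916.3 * 7.741e-22 = 1.483e-18 J
Step 2: G = H - T*S = -4.307e-19 - 1.483e-18
Step 3: G = -1.914e-18 J

-1.914e-18


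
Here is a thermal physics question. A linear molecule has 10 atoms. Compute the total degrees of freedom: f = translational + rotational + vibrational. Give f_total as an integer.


Step 1: Translational DOF = 3
Step 2: Rotational DOF (linear) = 2
Step 3: Vibrational DOF = 3*10 - 5 = 25
Step 4: Total = 3 + 2 + 25 = 30

30


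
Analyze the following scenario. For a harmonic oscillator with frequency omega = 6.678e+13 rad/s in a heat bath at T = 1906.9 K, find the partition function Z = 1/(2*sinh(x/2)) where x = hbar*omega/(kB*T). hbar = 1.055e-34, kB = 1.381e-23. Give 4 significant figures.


Step 1: Compute x = hbar*omega/(kB*T) = 1.055e-34*6.678e+13/(1.381e-23*1906.9) = 0.2675
Step 2: x/2 = 0.1338
Step 3: sinh(x/2) = 0.1342
Step 4: Z = 1/(2*0.1342) = 3.727

3.727
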